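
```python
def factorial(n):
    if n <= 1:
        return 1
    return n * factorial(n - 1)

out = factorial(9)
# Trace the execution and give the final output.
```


factorial(9)
= 9 * factorial(8)
= 9 * 8 * factorial(7)
= 9 * 8 * 7 * factorial(6)
= 9 * 8 * 7 * 6 * factorial(5)
= 9 * 8 * 7 * 6 * 5 * factorial(4)
= 9 * 8 * 7 * 6 * 5 * 4 * factorial(3)
= 9 * 8 * 7 * 6 * 5 * 4 * 3 * factorial(2)
= 9 * 8 * 7 * 6 * 5 * 4 * 3 * 2 * factorial(1)
= 9 * 8 * 7 * 6 * 5 * 4 * 3 * 2 * 1
= 362880


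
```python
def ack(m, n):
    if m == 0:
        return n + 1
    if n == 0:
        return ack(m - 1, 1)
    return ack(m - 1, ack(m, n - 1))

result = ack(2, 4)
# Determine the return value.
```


ack(2, 4)
= ack(1, ack(2, 3))
First compute ack(2, 3) = 9
= ack(1, 9)
= 11


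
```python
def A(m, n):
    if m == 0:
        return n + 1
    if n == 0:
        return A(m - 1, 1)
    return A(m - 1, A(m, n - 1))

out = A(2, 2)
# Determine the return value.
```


A(2, 2)
= A(1, A(2, 1))
First compute A(2, 1) = 5
= A(1, 5)
= 7


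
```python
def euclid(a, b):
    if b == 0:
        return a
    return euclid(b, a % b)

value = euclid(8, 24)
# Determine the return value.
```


euclid(8, 24)
= euclid(24, 8 % 24) = euclid(24, 8)
= euclid(8, 24 % 8) = euclid(8, 0)
b == 0, return a = 8


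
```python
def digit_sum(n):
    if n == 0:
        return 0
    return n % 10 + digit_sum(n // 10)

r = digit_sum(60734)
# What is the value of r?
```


digit_sum(60734)
= 4 + digit_sum(6073)
= 4 + 3 + digit_sum(607)
= 4 + 3 + 7 + digit_sum(60)
= 4 + 3 + 7 + 0 + digit_sum(6)
= 4 + 3 + 7 + 0 + 6 + digit_sum(0)
= 4 + 3 + 7 + 0 + 6 + 0
= 20


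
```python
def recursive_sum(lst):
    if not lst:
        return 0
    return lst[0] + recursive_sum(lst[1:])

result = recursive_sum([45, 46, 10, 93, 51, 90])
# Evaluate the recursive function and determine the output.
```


recursive_sum([45, 46, 10, 93, 51, 90])
= 45 + recursive_sum([46, 10, 93, 51, 90])
= 45 + 46 + recursive_sum([10, 93, 51, 90])
= 45 + 46 + 10 + recursive_sum([93, 51, 90])
= 45 + 46 + 10 + 93 + recursive_sum([51, 90])
= 45 + 46 + 10 + 93 + 51 + recursive_sum([90])
= 45 + 46 + 10 + 93 + 51 + 90 + recursive_sum([])
= 45 + 46 + 10 + 93 + 51 + 90 + 0
= 335


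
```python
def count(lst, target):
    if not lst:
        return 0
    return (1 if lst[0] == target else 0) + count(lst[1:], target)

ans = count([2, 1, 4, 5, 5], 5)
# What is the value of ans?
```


count([2, 1, 4, 5, 5], 5)
lst[0]=2 != 5: 0 + count([1, 4, 5, 5], 5)
lst[0]=1 != 5: 0 + count([4, 5, 5], 5)
lst[0]=4 != 5: 0 + count([5, 5], 5)
lst[0]=5 == 5: 1 + count([5], 5)
lst[0]=5 == 5: 1 + count([], 5)
= 2


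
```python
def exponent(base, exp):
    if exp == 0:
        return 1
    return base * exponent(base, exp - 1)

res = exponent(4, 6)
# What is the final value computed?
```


exponent(4, 6)
= 4 * exponent(4, 5)
= 4 * 4 * exponent(4, 4)
= 4 * 4 * 4 * exponent(4, 3)
= 4 * 4 * 4 * 4 * exponent(4, 2)
= 4 * 4 * 4 * 4 * 4 * exponent(4, 1)
= 4 * 4 * 4 * 4 * 4 * 4 * exponent(4, 0)
= 4 * 4 * 4 * 4 * 4 * 4 * 1
= 4096


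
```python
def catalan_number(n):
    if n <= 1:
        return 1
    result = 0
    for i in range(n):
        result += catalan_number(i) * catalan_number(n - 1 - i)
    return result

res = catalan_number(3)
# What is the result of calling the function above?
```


catalan_number(3)
= sum of catalan_number(i) * catalan_number(3-1-i) for i in 0..2
First compute sub-values bottom-up:
  catalan_number(0) = 1, catalan_number(1) = 1
  catalan_number(2) = 1*1 + 1*1 = 2
Now catalan_number(3):
  catalan_number(0)*catalan_number(2) = 1*2 = 2
  catalan_number(1)*catalan_number(1) = 1*1 = 1
  catalan_number(2)*catalan_number(0) = 2*1 = 2
= 2 + 1 + 2
= 5


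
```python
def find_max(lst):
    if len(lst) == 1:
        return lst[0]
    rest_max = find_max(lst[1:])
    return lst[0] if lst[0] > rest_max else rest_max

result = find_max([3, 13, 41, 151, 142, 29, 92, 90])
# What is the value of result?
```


find_max([3, 13, 41, 151, 142, 29, 92, 90])
= compare 3 with find_max([13, 41, 151, 142, 29, 92, 90])
= compare 13 with find_max([41, 151, 142, 29, 92, 90])
= compare 41 with find_max([151, 142, 29, 92, 90])
= compare 151 with find_max([142, 29, 92, 90])
= compare 142 with find_max([29, 92, 90])
= compare 29 with find_max([92, 90])
= compare 92 with find_max([90])
Base: find_max([90]) = 90
compare 92 with 90: max = 92
compare 29 with 92: max = 92
compare 142 with 92: max = 142
compare 151 with 142: max = 151
compare 41 with 151: max = 151
compare 13 with 151: max = 151
compare 3 with 151: max = 151
= 151


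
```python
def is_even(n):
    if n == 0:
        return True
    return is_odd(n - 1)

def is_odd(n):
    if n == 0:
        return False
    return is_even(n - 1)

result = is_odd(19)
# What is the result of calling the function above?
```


is_odd(19)
= is_even(18)
= is_odd(17)
= is_even(16)
= is_odd(15)
= is_even(14)
= is_odd(13)
= is_even(12)
= is_odd(11)
= is_even(10)
= is_odd(9)
= is_even(8)
= is_odd(7)
= is_even(6)
= is_odd(5)
= is_even(4)
= is_odd(3)
= is_even(2)
= is_odd(1)
= is_even(0)
n == 0: return True
= True


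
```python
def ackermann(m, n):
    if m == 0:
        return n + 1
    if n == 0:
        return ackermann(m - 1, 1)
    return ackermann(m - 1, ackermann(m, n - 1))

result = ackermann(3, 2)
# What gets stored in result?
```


ackermann(3, 2)
= ackermann(2, ackermann(3, 1))
First compute ackermann(3, 1) = 13
= ackermann(2, 13)
= 29


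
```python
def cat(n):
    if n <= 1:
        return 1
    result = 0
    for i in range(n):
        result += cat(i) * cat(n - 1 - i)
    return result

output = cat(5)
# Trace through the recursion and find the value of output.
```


cat(5)
= sum of cat(i) * cat(5-1-i) for i in 0..4
First compute sub-values bottom-up:
  cat(0) = 1, cat(1) = 1
  cat(2) = 1*1 + 1*1 = 2
  cat(3) = 1*2 + 1*1 + 2*1 = 5
  cat(4) = 1*5 + 1*2 + 2*1 + 5*1 = 14
Now cat(5):
  cat(0)*cat(4) = 1*14 = 14
  cat(1)*cat(3) = 1*5 = 5
  cat(2)*cat(2) = 2*2 = 4
  cat(3)*cat(1) = 5*1 = 5
  cat(4)*cat(0) = 14*1 = 14
= 14 + 5 + 4 + 5 + 14
= 42


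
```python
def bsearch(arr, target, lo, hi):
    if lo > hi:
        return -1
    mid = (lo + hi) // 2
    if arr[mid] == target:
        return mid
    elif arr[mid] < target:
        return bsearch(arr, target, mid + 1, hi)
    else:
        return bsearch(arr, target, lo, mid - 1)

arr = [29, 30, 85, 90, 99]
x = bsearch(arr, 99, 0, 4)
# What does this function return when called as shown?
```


bsearch(arr, 99, 0, 4)
lo=0, hi=4, mid=2, arr[mid]=85
85 < 99, search right half
lo=3, hi=4, mid=3, arr[mid]=90
90 < 99, search right half
lo=4, hi=4, mid=4, arr[mid]=99
arr[4] == 99, found at index 4
= 4


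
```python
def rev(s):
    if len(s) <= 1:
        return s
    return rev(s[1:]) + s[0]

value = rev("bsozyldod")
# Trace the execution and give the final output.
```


rev("bsozyldod")
= rev("sozyldod") + "b"
= rev("ozyldod") + "s" + "b"
= rev("zyldod") + "o" + "s" + "b"
= rev("yldod") + "z" + "o" + "s" + "b"
= rev("ldod") + "y" + "z" + "o" + "s" + "b"
= rev("dod") + "l" + "y" + "z" + "o" + "s" + "b"
= rev("od") + "d" + "l" + "y" + "z" + "o" + "s" + "b"
= rev("d") + "o" + "d" + "l" + "y" + "z" + "o" + "s" + "b"
= "d" + "o" + "d" + "l" + "y" + "z" + "o" + "s" + "b"
= "dodlyzosb"


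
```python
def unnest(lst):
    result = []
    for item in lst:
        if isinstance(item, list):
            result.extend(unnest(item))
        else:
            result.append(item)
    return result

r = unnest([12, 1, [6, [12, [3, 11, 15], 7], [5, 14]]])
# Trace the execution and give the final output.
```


unnest([12, 1, [6, [12, [3, 11, 15], 7], [5, 14]]])
Processing each element:
  12 is not a list -> append 12
  1 is not a list -> append 1
  [6, [12, [3, 11, 15], 7], [5, 14]] is a list -> unnest recursively -> [6, 12, 3, 11, 15, 7, 5, 14]
= [12, 1, 6, 12, 3, 11, 15, 7, 5, 14]


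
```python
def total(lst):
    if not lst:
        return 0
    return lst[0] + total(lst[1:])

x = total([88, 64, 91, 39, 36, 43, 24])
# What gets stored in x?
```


total([88, 64, 91, 39, 36, 43, 24])
= 88 + total([64, 91, 39, 36, 43, 24])
= 88 + 64 + total([91, 39, 36, 43, 24])
= 88 + 64 + 91 + total([39, 36, 43, 24])
= 88 + 64 + 91 + 39 + total([36, 43, 24])
= 88 + 64 + 91 + 39 + 36 + total([43, 24])
= 88 + 64 + 91 + 39 + 36 + 43 + total([24])
= 88 + 64 + 91 + 39 + 36 + 43 + 24 + total([])
= 88 + 64 + 91 + 39 + 36 + 43 + 24 + 0
= 385


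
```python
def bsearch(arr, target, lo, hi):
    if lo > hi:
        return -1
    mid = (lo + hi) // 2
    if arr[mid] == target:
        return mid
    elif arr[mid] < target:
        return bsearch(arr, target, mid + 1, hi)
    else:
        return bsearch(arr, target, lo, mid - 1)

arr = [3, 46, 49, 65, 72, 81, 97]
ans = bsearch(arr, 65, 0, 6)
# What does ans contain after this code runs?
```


bsearch(arr, 65, 0, 6)
lo=0, hi=6, mid=3, arr[mid]=65
arr[3] == 65, found at index 3
= 3


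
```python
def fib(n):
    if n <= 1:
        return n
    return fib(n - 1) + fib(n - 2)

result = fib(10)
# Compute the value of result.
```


fib(10)
= fib(9) + fib(8)
= (fib(8) + fib(7)) + fib(8)
Computing bottom-up: fib(0)=0, fib(1)=1, fib(2)=1, fib(3)=2, fib(4)=3, fib(5)=5, fib(6)=8, fib(7)=13, fib(8)=21, fib(9)=34, fib(10)=55
= 55


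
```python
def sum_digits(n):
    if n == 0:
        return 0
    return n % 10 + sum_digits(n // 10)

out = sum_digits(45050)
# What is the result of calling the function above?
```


sum_digits(45050)
= 0 + sum_digits(4505)
= 0 + 5 + sum_digits(450)
= 0 + 5 + 0 + sum_digits(45)
= 0 + 5 + 0 + 5 + sum_digits(4)
= 0 + 5 + 0 + 5 + 4 + sum_digits(0)
= 0 + 5 + 0 + 5 + 4 + 0
= 14


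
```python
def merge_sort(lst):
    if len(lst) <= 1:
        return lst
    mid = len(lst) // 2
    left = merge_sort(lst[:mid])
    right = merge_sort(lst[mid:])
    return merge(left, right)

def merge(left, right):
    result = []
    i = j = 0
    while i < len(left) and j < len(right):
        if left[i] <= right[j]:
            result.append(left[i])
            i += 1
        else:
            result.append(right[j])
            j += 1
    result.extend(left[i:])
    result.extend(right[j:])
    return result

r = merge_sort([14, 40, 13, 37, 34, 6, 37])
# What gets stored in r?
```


merge_sort([14, 40, 13, 37, 34, 6, 37])
Split into [14, 40, 13] and [37, 34, 6, 37]
Left sorted: [13, 14, 40]
Right sorted: [6, 34, 37, 37]
Merge [13, 14, 40] and [6, 34, 37, 37]
= [6, 13, 14, 34, 37, 37, 40]


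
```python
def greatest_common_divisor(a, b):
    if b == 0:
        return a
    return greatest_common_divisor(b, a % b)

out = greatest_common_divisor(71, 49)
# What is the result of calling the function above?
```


greatest_common_divisor(71, 49)
= greatest_common_divisor(49, 71 % 49) = greatest_common_divisor(49, 22)
= greatest_common_divisor(22, 49 % 22) = greatest_common_divisor(22, 5)
= greatest_common_divisor(5, 22 % 5) = greatest_common_divisor(5, 2)
= greatest_common_divisor(2, 5 % 2) = greatest_common_divisor(2, 1)
= greatest_common_divisor(1, 2 % 1) = greatest_common_divisor(1, 0)
b == 0, return a = 1


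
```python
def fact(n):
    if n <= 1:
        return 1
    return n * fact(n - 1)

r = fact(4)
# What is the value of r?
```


fact(4)
= 4 * fact(3)
= 4 * 3 * fact(2)
= 4 * 3 * 2 * fact(1)
= 4 * 3 * 2 * 1
= 24


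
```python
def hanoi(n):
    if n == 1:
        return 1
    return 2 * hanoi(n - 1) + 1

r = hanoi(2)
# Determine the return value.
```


hanoi(2)
= 2 * hanoi(1) + 1
Now compute bottom-up:
hanoi(1) = 1
hanoi(2) = 2 * 1 + 1 = 3
= 3


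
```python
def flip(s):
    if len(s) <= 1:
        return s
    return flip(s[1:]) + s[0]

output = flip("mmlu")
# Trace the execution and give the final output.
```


flip("mmlu")
= flip("mlu") + "m"
= flip("lu") + "m" + "m"
= flip("u") + "l" + "m" + "m"
= "u" + "l" + "m" + "m"
= "ulmm"


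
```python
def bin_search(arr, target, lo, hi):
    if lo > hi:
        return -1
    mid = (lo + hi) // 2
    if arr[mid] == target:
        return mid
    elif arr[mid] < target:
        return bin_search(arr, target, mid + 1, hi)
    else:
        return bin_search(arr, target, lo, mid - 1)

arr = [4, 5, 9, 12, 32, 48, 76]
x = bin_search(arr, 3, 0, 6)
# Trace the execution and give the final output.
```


bin_search(arr, 3, 0, 6)
lo=0, hi=6, mid=3, arr[mid]=12
12 > 3, search left half
lo=0, hi=2, mid=1, arr[mid]=5
5 > 3, search left half
lo=0, hi=0, mid=0, arr[mid]=4
4 > 3, search left half
lo > hi, target not found, return -1
= -1


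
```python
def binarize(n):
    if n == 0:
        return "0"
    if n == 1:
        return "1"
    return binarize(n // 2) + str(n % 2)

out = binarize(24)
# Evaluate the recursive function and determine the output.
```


binarize(24)
= binarize(12) + "0"
= binarize(6) + "0" + "0"
= binarize(3) + "0" + "0" + "0"
= binarize(1) + "1" + "0" + "0" + "0"
= "1" + "1" + "0" + "0" + "0"
= "11000"


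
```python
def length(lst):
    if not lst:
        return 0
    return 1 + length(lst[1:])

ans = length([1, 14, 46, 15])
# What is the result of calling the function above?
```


length([1, 14, 46, 15])
= 1 + length([14, 46, 15])
= 1 + 1 + length([46, 15])
= 1 + 1 + 1 + length([15])
= 1 + 1 + 1 + 1 + length([])
= 1 + 1 + 1 + 1 + 0
= 4


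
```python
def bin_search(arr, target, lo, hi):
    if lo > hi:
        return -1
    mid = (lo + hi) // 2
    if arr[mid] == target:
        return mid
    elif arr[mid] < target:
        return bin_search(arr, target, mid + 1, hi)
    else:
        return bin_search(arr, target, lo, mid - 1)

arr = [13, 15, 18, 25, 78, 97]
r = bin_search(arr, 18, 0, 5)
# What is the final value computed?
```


bin_search(arr, 18, 0, 5)
lo=0, hi=5, mid=2, arr[mid]=18
arr[2] == 18, found at index 2
= 2


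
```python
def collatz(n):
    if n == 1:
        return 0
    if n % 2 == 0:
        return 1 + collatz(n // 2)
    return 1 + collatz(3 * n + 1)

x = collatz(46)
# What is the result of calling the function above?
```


collatz(46)
46 is even -> collatz(23)
23 is odd -> 3*23+1 = 70 -> collatz(70)
70 is even -> collatz(35)
35 is odd -> 3*35+1 = 106 -> collatz(106)
106 is even -> collatz(53)
53 is odd -> 3*53+1 = 160 -> collatz(160)
160 is even -> collatz(80)
80 is even -> collatz(40)
40 is even -> collatz(20)
20 is even -> collatz(10)
10 is even -> collatz(5)
5 is odd -> 3*5+1 = 16 -> collatz(16)
16 is even -> collatz(8)
8 is even -> collatz(4)
4 is even -> collatz(2)
2 is even -> collatz(1)
Reached 1 after 16 steps
= 16


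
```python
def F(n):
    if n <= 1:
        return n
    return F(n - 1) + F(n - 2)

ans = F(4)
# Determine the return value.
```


F(4)
= F(3) + F(2)
= (F(2) + F(1)) + F(2)
Computing bottom-up: F(0)=0, F(1)=1, F(2)=1, F(3)=2, F(4)=3
= 3


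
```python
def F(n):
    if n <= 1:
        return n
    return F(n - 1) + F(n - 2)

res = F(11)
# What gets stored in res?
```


F(11)
= F(10) + F(9)
= (F(9) + F(8)) + F(9)
Computing bottom-up: F(0)=0, F(1)=1, F(2)=1, F(3)=2, F(4)=3, F(5)=5, F(6)=8, F(7)=13, F(8)=21, F(9)=34, F(10)=55, F(11)=89
= 89


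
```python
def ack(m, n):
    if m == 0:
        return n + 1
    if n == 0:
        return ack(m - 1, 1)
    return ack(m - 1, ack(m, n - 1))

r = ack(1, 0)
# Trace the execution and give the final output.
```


ack(1, 0)
n == 0: return ack(0, 1)
= ack(0, 1) = 2
= 2


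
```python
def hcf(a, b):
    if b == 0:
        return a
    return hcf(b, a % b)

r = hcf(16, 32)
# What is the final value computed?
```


hcf(16, 32)
= hcf(32, 16 % 32) = hcf(32, 16)
= hcf(16, 32 % 16) = hcf(16, 0)
b == 0, return a = 16


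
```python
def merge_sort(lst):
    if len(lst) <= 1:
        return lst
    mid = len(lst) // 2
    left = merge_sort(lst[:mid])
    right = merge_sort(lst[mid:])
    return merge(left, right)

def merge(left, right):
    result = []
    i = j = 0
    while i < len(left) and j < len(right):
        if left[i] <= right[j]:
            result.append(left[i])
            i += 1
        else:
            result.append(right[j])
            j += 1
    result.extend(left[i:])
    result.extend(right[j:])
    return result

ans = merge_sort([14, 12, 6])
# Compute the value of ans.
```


merge_sort([14, 12, 6])
Split into [14] and [12, 6]
Left sorted: [14]
Right sorted: [6, 12]
Merge [14] and [6, 12]
= [6, 12, 14]


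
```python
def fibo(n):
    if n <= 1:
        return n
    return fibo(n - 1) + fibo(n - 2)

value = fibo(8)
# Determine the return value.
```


fibo(8)
= fibo(7) + fibo(6)
= (fibo(6) + fibo(5)) + fibo(6)
Computing bottom-up: fibo(0)=0, fibo(1)=1, fibo(2)=1, fibo(3)=2, fibo(4)=3, fibo(5)=5, fibo(6)=8, fibo(7)=13, fibo(8)=21
= 21


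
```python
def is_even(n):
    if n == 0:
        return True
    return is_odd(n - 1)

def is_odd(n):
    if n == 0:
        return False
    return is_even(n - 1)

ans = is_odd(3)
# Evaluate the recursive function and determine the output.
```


is_odd(3)
= is_even(2)
= is_odd(1)
= is_even(0)
n == 0: return True
= True


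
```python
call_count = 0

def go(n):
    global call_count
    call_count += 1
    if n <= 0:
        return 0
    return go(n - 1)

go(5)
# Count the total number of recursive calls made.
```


go(5) calls go(4) calls ... calls go(0)
Total calls: 5 + 1 (for base case) = 6


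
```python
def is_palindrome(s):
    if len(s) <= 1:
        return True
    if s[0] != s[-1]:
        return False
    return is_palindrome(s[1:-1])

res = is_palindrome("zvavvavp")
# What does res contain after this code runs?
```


is_palindrome("zvavvavp")
"zvavvavp": s[0]='z' != s[-1]='p' -> False
= False


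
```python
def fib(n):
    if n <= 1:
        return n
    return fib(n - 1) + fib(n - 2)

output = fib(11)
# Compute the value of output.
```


fib(11)
= fib(10) + fib(9)
= (fib(9) + fib(8)) + fib(9)
Computing bottom-up: fib(0)=0, fib(1)=1, fib(2)=1, fib(3)=2, fib(4)=3, fib(5)=5, fib(6)=8, fib(7)=13, fib(8)=21, fib(9)=34, fib(10)=55, fib(11)=89
= 89


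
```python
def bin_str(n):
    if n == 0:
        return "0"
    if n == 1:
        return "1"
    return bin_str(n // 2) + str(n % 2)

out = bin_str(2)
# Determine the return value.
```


bin_str(2)
= bin_str(1) + "0"
= "1" + "0"
= "10"


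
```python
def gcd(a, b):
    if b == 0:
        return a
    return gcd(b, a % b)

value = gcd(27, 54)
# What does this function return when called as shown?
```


gcd(27, 54)
= gcd(54, 27 % 54) = gcd(54, 27)
= gcd(27, 54 % 27) = gcd(27, 0)
b == 0, return a = 27


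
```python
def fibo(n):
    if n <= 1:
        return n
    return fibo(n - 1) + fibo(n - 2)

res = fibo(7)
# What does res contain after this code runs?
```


fibo(7)
= fibo(6) + fibo(5)
= (fibo(5) + fibo(4)) + fibo(5)
Computing bottom-up: fibo(0)=0, fibo(1)=1, fibo(2)=1, fibo(3)=2, fibo(4)=3, fibo(5)=5, fibo(6)=8, fibo(7)=13
= 13


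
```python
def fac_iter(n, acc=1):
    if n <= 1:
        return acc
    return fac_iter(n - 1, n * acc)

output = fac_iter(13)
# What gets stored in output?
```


fac_iter(13, 1)
= fac_iter(12, 13 * 1) = fac_iter(12, 13)
= fac_iter(11, 12 * 13) = fac_iter(11, 156)
= fac_iter(10, 11 * 156) = fac_iter(10, 1716)
= fac_iter(9, 10 * 1716) = fac_iter(9, 17160)
= fac_iter(8, 9 * 17160) = fac_iter(8, 154440)
= fac_iter(7, 8 * 154440) = fac_iter(7, 1235520)
= fac_iter(6, 7 * 1235520) = fac_iter(6, 8648640)
= fac_iter(5, 6 * 8648640) = fac_iter(5, 51891840)
= fac_iter(4, 5 * 51891840) = fac_iter(4, 259459200)
= fac_iter(3, 4 * 259459200) = fac_iter(3, 1037836800)
= fac_iter(2, 3 * 1037836800) = fac_iter(2, 3113510400)
= fac_iter(1, 2 * 3113510400) = fac_iter(1, 6227020800)
n <= 1, return acc = 6227020800


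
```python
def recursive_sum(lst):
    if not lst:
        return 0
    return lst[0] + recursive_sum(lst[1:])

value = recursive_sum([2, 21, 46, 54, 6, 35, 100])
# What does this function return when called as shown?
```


recursive_sum([2, 21, 46, 54, 6, 35, 100])
= 2 + recursive_sum([21, 46, 54, 6, 35, 100])
= 2 + 21 + recursive_sum([46, 54, 6, 35, 100])
= 2 + 21 + 46 + recursive_sum([54, 6, 35, 100])
= 2 + 21 + 46 + 54 + recursive_sum([6, 35, 100])
= 2 + 21 + 46 + 54 + 6 + recursive_sum([35, 100])
= 2 + 21 + 46 + 54 + 6 + 35 + recursive_sum([100])
= 2 + 21 + 46 + 54 + 6 + 35 + 100 + recursive_sum([])
= 2 + 21 + 46 + 54 + 6 + 35 + 100 + 0
= 264


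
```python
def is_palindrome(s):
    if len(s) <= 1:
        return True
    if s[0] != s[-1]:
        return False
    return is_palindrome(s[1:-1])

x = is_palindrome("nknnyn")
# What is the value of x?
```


is_palindrome("nknnyn")
"nknnyn": s[0]='n' == s[-1]='n' -> is_palindrome("knny")
"knny": s[0]='k' != s[-1]='y' -> False
= False


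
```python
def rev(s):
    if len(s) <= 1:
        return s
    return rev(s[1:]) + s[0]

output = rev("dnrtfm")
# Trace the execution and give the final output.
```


rev("dnrtfm")
= rev("nrtfm") + "d"
= rev("rtfm") + "n" + "d"
= rev("tfm") + "r" + "n" + "d"
= rev("fm") + "t" + "r" + "n" + "d"
= rev("m") + "f" + "t" + "r" + "n" + "d"
= "m" + "f" + "t" + "r" + "n" + "d"
= "mftrnd"


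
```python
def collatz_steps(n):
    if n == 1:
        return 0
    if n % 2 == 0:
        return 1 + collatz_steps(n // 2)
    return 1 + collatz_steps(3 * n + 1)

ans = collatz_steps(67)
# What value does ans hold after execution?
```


collatz_steps(67)
67 is odd -> 3*67+1 = 202 -> collatz_steps(202)
202 is even -> collatz_steps(101)
101 is odd -> 3*101+1 = 304 -> collatz_steps(304)
304 is even -> collatz_steps(152)
152 is even -> collatz_steps(76)
76 is even -> collatz_steps(38)
38 is even -> collatz_steps(19)
19 is odd -> 3*19+1 = 58 -> collatz_steps(58)
58 is even -> collatz_steps(29)
29 is odd -> 3*29+1 = 88 -> collatz_steps(88)
88 is even -> collatz_steps(44)
44 is even -> collatz_steps(22)
22 is even -> collatz_steps(11)
11 is odd -> 3*11+1 = 34 -> collatz_steps(34)
34 is even -> collatz_steps(17)
17 is odd -> 3*17+1 = 52 -> collatz_steps(52)
52 is even -> collatz_steps(26)
26 is even -> collatz_steps(13)
13 is odd -> 3*13+1 = 40 -> collatz_steps(40)
40 is even -> collatz_steps(20)
20 is even -> collatz_steps(10)
10 is even -> collatz_steps(5)
5 is odd -> 3*5+1 = 16 -> collatz_steps(16)
16 is even -> collatz_steps(8)
8 is even -> collatz_steps(4)
4 is even -> collatz_steps(2)
2 is even -> collatz_steps(1)
Reached 1 after 27 steps
= 27


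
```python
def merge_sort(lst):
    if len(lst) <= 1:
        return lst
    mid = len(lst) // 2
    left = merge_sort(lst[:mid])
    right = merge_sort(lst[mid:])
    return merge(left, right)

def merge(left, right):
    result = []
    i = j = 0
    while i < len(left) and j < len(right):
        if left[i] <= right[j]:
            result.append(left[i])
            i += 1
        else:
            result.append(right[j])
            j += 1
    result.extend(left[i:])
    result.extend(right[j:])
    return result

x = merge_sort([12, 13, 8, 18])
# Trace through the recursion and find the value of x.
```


merge_sort([12, 13, 8, 18])
Split into [12, 13] and [8, 18]
Left sorted: [12, 13]
Right sorted: [8, 18]
Merge [12, 13] and [8, 18]
= [8, 12, 13, 18]


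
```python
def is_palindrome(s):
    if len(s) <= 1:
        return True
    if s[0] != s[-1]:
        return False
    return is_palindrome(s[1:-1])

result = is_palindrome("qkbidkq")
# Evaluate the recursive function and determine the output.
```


is_palindrome("qkbidkq")
"qkbidkq": s[0]='q' == s[-1]='q' -> is_palindrome("kbidk")
"kbidk": s[0]='k' == s[-1]='k' -> is_palindrome("bid")
"bid": s[0]='b' != s[-1]='d' -> False
= False


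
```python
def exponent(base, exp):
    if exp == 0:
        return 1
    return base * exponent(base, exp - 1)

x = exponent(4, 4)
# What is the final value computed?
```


exponent(4, 4)
= 4 * exponent(4, 3)
= 4 * 4 * exponent(4, 2)
= 4 * 4 * 4 * exponent(4, 1)
= 4 * 4 * 4 * 4 * exponent(4, 0)
= 4 * 4 * 4 * 4 * 1
= 256


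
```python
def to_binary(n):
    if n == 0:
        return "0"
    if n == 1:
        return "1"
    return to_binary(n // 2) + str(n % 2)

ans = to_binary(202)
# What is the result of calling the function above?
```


to_binary(202)
= to_binary(101) + "0"
= to_binary(50) + "1" + "0"
= to_binary(25) + "0" + "1" + "0"
= to_binary(12) + "1" + "0" + "1" + "0"
= to_binary(6) + "0" + "1" + "0" + "1" + "0"
= to_binary(3) + "0" + "0" + "1" + "0" + "1" + "0"
= to_binary(1) + "1" + "0" + "0" + "1" + "0" + "1" + "0"
= "1" + "1" + "0" + "0" + "1" + "0" + "1" + "0"
= "11001010"


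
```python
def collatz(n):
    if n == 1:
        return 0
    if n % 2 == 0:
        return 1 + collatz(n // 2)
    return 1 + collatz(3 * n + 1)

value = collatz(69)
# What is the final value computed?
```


collatz(69)
69 is odd -> 3*69+1 = 208 -> collatz(208)
208 is even -> collatz(104)
104 is even -> collatz(52)
52 is even -> collatz(26)
26 is even -> collatz(13)
13 is odd -> 3*13+1 = 40 -> collatz(40)
40 is even -> collatz(20)
20 is even -> collatz(10)
10 is even -> collatz(5)
5 is odd -> 3*5+1 = 16 -> collatz(16)
16 is even -> collatz(8)
8 is even -> collatz(4)
4 is even -> collatz(2)
2 is even -> collatz(1)
Reached 1 after 14 steps
= 14


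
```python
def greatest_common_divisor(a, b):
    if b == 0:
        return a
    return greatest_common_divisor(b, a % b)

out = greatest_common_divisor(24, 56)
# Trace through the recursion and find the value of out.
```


greatest_common_divisor(24, 56)
= greatest_common_divisor(56, 24 % 56) = greatest_common_divisor(56, 24)
= greatest_common_divisor(24, 56 % 24) = greatest_common_divisor(24, 8)
= greatest_common_divisor(8, 24 % 8) = greatest_common_divisor(8, 0)
b == 0, return a = 8


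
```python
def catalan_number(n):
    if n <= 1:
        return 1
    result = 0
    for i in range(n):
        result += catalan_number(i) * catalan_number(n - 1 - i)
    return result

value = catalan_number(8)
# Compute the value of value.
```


catalan_number(8)
= sum of catalan_number(i) * catalan_number(8-1-i) for i in 0..7
First compute sub-values bottom-up:
  catalan_number(0) = 1, catalan_number(1) = 1
  catalan_number(2) = 1*1 + 1*1 = 2
  catalan_number(3) = 1*2 + 1*1 + 2*1 = 5
  catalan_number(4) = 1*5 + 1*2 + 2*1 + 5*1 = 14
  catalan_number(5) = 1*14 + 1*5 + 2*2 + 5*1 + 14*1 = 42
  catalan_number(6) = 1*42 + 1*14 + 2*5 + 5*2 + 14*1 + 42*1 = 132
  catalan_number(7) = 1*132 + 1*42 + 2*14 + 5*5 + 14*2 + 42*1 + 132*1 = 429
Now catalan_number(8):
  catalan_number(0)*catalan_number(7) = 1*429 = 429
  catalan_number(1)*catalan_number(6) = 1*132 = 132
  catalan_number(2)*catalan_number(5) = 2*42 = 84
  catalan_number(3)*catalan_number(4) = 5*14 = 70
  catalan_number(4)*catalan_number(3) = 14*5 = 70
  catalan_number(5)*catalan_number(2) = 42*2 = 84
  catalan_number(6)*catalan_number(1) = 132*1 = 132
  catalan_number(7)*catalan_number(0) = 429*1 = 429
= 429 + 132 + 84 + 70 + 70 + 84 + 132 + 429
= 1430


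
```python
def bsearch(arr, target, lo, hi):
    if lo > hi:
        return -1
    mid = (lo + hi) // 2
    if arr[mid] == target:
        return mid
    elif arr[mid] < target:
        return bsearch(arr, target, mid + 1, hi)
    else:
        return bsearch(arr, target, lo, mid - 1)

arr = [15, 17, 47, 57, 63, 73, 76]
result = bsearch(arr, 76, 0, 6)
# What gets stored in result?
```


bsearch(arr, 76, 0, 6)
lo=0, hi=6, mid=3, arr[mid]=57
57 < 76, search right half
lo=4, hi=6, mid=5, arr[mid]=73
73 < 76, search right half
lo=6, hi=6, mid=6, arr[mid]=76
arr[6] == 76, found at index 6
= 6


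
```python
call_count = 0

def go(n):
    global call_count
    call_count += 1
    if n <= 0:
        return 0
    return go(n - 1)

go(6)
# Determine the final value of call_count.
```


go(6) calls go(5) calls ... calls go(0)
Total calls: 6 + 1 (for base case) = 7


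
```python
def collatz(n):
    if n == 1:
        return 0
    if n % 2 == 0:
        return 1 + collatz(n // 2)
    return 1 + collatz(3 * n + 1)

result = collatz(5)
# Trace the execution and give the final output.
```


collatz(5)
5 is odd -> 3*5+1 = 16 -> collatz(16)
16 is even -> collatz(8)
8 is even -> collatz(4)
4 is even -> collatz(2)
2 is even -> collatz(1)
Reached 1 after 5 steps
= 5


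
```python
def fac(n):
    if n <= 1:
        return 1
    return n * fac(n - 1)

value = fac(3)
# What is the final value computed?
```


fac(3)
= 3 * fac(2)
= 3 * 2 * fac(1)
= 3 * 2 * 1
= 6


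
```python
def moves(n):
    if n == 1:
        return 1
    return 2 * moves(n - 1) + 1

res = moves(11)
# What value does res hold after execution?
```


moves(11)
= 2 * moves(10) + 1
= 2 * (2 * moves(9) + 1) + 1
= 2 * (2 * (2 * moves(8) + 1) + 1) + 1
= 2 * (2 * (2 * (2 * moves(7) + 1) + 1) + 1) + 1
= 2 * (2 * (2 * (2 * (2 * moves(6) + 1) + 1) + 1) + 1) + 1
= 2 * (2 * (2 * (2 * (2 * (2 * moves(5) + 1) + 1) + 1) + 1) + 1) + 1
= 2 * (2 * (2 * (2 * (2 * (2 * (2 * moves(4) + 1) + 1) + 1) + 1) + 1) + 1) + 1
= 2 * (2 * (2 * (2 * (2 * (2 * (2 * (2 * moves(3) + 1) + 1) + 1) + 1) + 1) + 1) + 1) + 1
= 2 * (2 * (2 * (2 * (2 * (2 * (2 * (2 * (2 * moves(2) + 1) + 1) + 1) + 1) + 1) + 1) + 1) + 1) + 1
= 2 * (2 * (2 * (2 * (2 * (2 * (2 * (2 * (2 * (2 * moves(1) + 1) + 1) + 1) + 1) + 1) + 1) + 1) + 1) + 1) + 1
Now compute bottom-up:
moves(1) = 1
moves(2) = 2 * 1 + 1 = 3
moves(3) = 2 * 3 + 1 = 7
moves(4) = 2 * 7 + 1 = 15
moves(5) = 2 * 15 + 1 = 31
moves(6) = 2 * 31 + 1 = 63
moves(7) = 2 * 63 + 1 = 127
moves(8) = 2 * 127 + 1 = 255
moves(9) = 2 * 255 + 1 = 511
moves(10) = 2 * 511 + 1 = 1023
moves(11) = 2 * 1023 + 1 = 2047
= 2047


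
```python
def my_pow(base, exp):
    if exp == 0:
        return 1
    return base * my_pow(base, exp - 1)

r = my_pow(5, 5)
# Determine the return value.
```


my_pow(5, 5)
= 5 * my_pow(5, 4)
= 5 * 5 * my_pow(5, 3)
= 5 * 5 * 5 * my_pow(5, 2)
= 5 * 5 * 5 * 5 * my_pow(5, 1)
= 5 * 5 * 5 * 5 * 5 * my_pow(5, 0)
= 5 * 5 * 5 * 5 * 5 * 1
= 3125


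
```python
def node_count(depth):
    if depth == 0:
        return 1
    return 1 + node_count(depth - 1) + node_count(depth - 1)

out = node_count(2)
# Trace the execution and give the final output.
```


node_count(2)
= 1 + node_count(1) + node_count(1)
= 1 + 2 * node_count(1)
node_count(k) = 2^(k+1) - 1
node_count(0) = 1
node_count(1) = 3
node_count(2) = 7
node_count(2) = 2^3 - 1 = 7


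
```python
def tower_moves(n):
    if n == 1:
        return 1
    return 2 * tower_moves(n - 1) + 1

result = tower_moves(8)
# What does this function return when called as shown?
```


tower_moves(8)
= 2 * tower_moves(7) + 1
= 2 * (2 * tower_moves(6) + 1) + 1
= 2 * (2 * (2 * tower_moves(5) + 1) + 1) + 1
= 2 * (2 * (2 * (2 * tower_moves(4) + 1) + 1) + 1) + 1
= 2 * (2 * (2 * (2 * (2 * tower_moves(3) + 1) + 1) + 1) + 1) + 1
= 2 * (2 * (2 * (2 * (2 * (2 * tower_moves(2) + 1) + 1) + 1) + 1) + 1) + 1
= 2 * (2 * (2 * (2 * (2 * (2 * (2 * tower_moves(1) + 1) + 1) + 1) + 1) + 1) + 1) + 1
Now compute bottom-up:
tower_moves(1) = 1
tower_moves(2) = 2 * 1 + 1 = 3
tower_moves(3) = 2 * 3 + 1 = 7
tower_moves(4) = 2 * 7 + 1 = 15
tower_moves(5) = 2 * 15 + 1 = 31
tower_moves(6) = 2 * 31 + 1 = 63
tower_moves(7) = 2 * 63 + 1 = 127
tower_moves(8) = 2 * 127 + 1 = 255
= 255


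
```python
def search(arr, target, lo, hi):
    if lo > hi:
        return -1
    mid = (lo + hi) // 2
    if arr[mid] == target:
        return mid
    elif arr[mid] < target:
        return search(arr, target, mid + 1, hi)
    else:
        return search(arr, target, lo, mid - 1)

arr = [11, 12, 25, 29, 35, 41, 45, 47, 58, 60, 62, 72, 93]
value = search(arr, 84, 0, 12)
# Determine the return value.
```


search(arr, 84, 0, 12)
lo=0, hi=12, mid=6, arr[mid]=45
45 < 84, search right half
lo=7, hi=12, mid=9, arr[mid]=60
60 < 84, search right half
lo=10, hi=12, mid=11, arr[mid]=72
72 < 84, search right half
lo=12, hi=12, mid=12, arr[mid]=93
93 > 84, search left half
lo > hi, target not found, return -1
= -1


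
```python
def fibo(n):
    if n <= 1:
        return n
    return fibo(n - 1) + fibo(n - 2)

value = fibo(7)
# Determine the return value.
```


fibo(7)
= fibo(6) + fibo(5)
= (fibo(5) + fibo(4)) + fibo(5)
Computing bottom-up: fibo(0)=0, fibo(1)=1, fibo(2)=1, fibo(3)=2, fibo(4)=3, fibo(5)=5, fibo(6)=8, fibo(7)=13
= 13


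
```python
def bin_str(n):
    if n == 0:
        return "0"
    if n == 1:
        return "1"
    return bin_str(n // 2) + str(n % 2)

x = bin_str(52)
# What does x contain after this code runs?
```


bin_str(52)
= bin_str(26) + "0"
= bin_str(13) + "0" + "0"
= bin_str(6) + "1" + "0" + "0"
= bin_str(3) + "0" + "1" + "0" + "0"
= bin_str(1) + "1" + "0" + "1" + "0" + "0"
= "1" + "1" + "0" + "1" + "0" + "0"
= "110100"


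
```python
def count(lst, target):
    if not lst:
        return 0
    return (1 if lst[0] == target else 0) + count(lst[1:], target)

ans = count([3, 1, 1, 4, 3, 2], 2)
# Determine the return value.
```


count([3, 1, 1, 4, 3, 2], 2)
lst[0]=3 != 2: 0 + count([1, 1, 4, 3, 2], 2)
lst[0]=1 != 2: 0 + count([1, 4, 3, 2], 2)
lst[0]=1 != 2: 0 + count([4, 3, 2], 2)
lst[0]=4 != 2: 0 + count([3, 2], 2)
lst[0]=3 != 2: 0 + count([2], 2)
lst[0]=2 == 2: 1 + count([], 2)
= 1


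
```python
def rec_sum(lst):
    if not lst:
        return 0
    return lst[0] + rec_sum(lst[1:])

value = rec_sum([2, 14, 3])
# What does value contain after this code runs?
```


rec_sum([2, 14, 3])
= 2 + rec_sum([14, 3])
= 2 + 14 + rec_sum([3])
= 2 + 14 + 3 + rec_sum([])
= 2 + 14 + 3 + 0
= 19


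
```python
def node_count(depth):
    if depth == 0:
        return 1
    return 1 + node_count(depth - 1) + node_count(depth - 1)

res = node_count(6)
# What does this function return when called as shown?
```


node_count(6)
= 1 + node_count(5) + node_count(5)
= 1 + 2 * node_count(5)
node_count(k) = 2^(k+1) - 1
node_count(0) = 1
node_count(1) = 3
node_count(2) = 7
node_count(3) = 15
node_count(4) = 31
node_count(6) = 2^7 - 1 = 127


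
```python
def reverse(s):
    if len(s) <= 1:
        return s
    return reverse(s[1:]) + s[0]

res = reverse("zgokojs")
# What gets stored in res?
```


reverse("zgokojs")
= reverse("gokojs") + "z"
= reverse("okojs") + "g" + "z"
= reverse("kojs") + "o" + "g" + "z"
= reverse("ojs") + "k" + "o" + "g" + "z"
= reverse("js") + "o" + "k" + "o" + "g" + "z"
= reverse("s") + "j" + "o" + "k" + "o" + "g" + "z"
= "s" + "j" + "o" + "k" + "o" + "g" + "z"
= "sjokogz"


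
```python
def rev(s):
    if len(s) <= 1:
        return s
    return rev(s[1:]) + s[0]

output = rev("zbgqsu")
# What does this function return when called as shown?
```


rev("zbgqsu")
= rev("bgqsu") + "z"
= rev("gqsu") + "b" + "z"
= rev("qsu") + "g" + "b" + "z"
= rev("su") + "q" + "g" + "b" + "z"
= rev("u") + "s" + "q" + "g" + "b" + "z"
= "u" + "s" + "q" + "g" + "b" + "z"
= "usqgbz"


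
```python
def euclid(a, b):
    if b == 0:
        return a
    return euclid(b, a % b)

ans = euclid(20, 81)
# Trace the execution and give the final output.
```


euclid(20, 81)
= euclid(81, 20 % 81) = euclid(81, 20)
= euclid(20, 81 % 20) = euclid(20, 1)
= euclid(1, 20 % 1) = euclid(1, 0)
b == 0, return a = 1


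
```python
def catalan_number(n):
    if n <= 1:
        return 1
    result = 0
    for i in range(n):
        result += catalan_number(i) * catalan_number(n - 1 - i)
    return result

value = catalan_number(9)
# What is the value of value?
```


catalan_number(9)
= sum of catalan_number(i) * catalan_number(9-1-i) for i in 0..8
First compute sub-values bottom-up:
  catalan_number(0) = 1, catalan_number(1) = 1
  catalan_number(2) = 1*1 + 1*1 = 2
  catalan_number(3) = 1*2 + 1*1 + 2*1 = 5
  catalan_number(4) = 1*5 + 1*2 + 2*1 + 5*1 = 14
  catalan_number(5) = 1*14 + 1*5 + 2*2 + 5*1 + 14*1 = 42
  catalan_number(6) = 1*42 + 1*14 + 2*5 + 5*2 + 14*1 + 42*1 = 132
  catalan_number(7) = 1*132 + 1*42 + 2*14 + 5*5 + 14*2 + 42*1 + 132*1 = 429
  catalan_number(8) = 1*429 + 1*132 + 2*42 + 5*14 + 14*5 + 42*2 + 132*1 + 429*1 = 1430
Now catalan_number(9):
  catalan_number(0)*catalan_number(8) = 1*1430 = 1430
  catalan_number(1)*catalan_number(7) = 1*429 = 429
  catalan_number(2)*catalan_number(6) = 2*132 = 264
  catalan_number(3)*catalan_number(5) = 5*42 = 210
  catalan_number(4)*catalan_number(4) = 14*14 = 196
  catalan_number(5)*catalan_number(3) = 42*5 = 210
  catalan_number(6)*catalan_number(2) = 132*2 = 264
  catalan_number(7)*catalan_number(1) = 429*1 = 429
  catalan_number(8)*catalan_number(0) = 1430*1 = 1430
= 1430 + 429 + 264 + 210 + 196 + 210 + 264 + 429 + 1430
= 4862


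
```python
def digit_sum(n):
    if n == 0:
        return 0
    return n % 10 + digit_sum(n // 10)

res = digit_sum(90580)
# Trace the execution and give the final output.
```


digit_sum(90580)
= 0 + digit_sum(9058)
= 0 + 8 + digit_sum(905)
= 0 + 8 + 5 + digit_sum(90)
= 0 + 8 + 5 + 0 + digit_sum(9)
= 0 + 8 + 5 + 0 + 9 + digit_sum(0)
= 0 + 8 + 5 + 0 + 9 + 0
= 22


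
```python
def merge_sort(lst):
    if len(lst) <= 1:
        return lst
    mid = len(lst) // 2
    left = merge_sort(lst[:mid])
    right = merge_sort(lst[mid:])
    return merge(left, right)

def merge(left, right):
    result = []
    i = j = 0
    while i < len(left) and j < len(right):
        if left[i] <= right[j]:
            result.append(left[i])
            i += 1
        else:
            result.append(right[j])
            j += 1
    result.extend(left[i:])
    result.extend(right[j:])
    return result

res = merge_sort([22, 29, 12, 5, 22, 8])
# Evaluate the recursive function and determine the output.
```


merge_sort([22, 29, 12, 5, 22, 8])
Split into [22, 29, 12] and [5, 22, 8]
Left sorted: [12, 22, 29]
Right sorted: [5, 8, 22]
Merge [12, 22, 29] and [5, 8, 22]
= [5, 8, 12, 22, 22, 29]


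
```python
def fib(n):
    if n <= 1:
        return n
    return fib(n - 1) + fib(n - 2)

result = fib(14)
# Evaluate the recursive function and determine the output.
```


fib(14)
= fib(13) + fib(12)
= (fib(12) + fib(11)) + fib(12)
Computing bottom-up: fib(0)=0, fib(1)=1, fib(2)=1, fib(3)=2, fib(4)=3, fib(5)=5, fib(6)=8, fib(7)=13, fib(8)=21, fib(9)=34, fib(10)=55, fib(11)=89, fib(12)=144, fib(13)=233, fib(14)=377
= 377


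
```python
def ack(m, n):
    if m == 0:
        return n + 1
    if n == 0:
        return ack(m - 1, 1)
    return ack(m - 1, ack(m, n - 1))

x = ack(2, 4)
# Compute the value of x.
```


ack(2, 4)
= ack(1, ack(2, 3))
First compute ack(2, 3) = 9
= ack(1, 9)
= 11


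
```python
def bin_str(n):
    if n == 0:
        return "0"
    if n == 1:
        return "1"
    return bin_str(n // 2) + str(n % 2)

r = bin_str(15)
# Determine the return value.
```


bin_str(15)
= bin_str(7) + "1"
= bin_str(3) + "1" + "1"
= bin_str(1) + "1" + "1" + "1"
= "1" + "1" + "1" + "1"
= "1111"


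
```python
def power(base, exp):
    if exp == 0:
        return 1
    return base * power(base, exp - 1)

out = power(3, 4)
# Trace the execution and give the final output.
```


power(3, 4)
= 3 * power(3, 3)
= 3 * 3 * power(3, 2)
= 3 * 3 * 3 * power(3, 1)
= 3 * 3 * 3 * 3 * power(3, 0)
= 3 * 3 * 3 * 3 * 1
= 81


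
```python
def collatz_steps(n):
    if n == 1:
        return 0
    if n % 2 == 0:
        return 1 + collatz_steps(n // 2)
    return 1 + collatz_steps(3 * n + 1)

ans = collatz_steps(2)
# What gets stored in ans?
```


collatz_steps(2)
2 is even -> collatz_steps(1)
Reached 1 after 1 steps
= 1


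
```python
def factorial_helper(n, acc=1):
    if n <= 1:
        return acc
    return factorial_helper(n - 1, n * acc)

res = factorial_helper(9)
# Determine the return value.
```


factorial_helper(9, 1)
= factorial_helper(8, 9 * 1) = factorial_helper(8, 9)
= factorial_helper(7, 8 * 9) = factorial_helper(7, 72)
= factorial_helper(6, 7 * 72) = factorial_helper(6, 504)
= factorial_helper(5, 6 * 504) = factorial_helper(5, 3024)
= factorial_helper(4, 5 * 3024) = factorial_helper(4, 15120)
= factorial_helper(3, 4 * 15120) = factorial_helper(3, 60480)
= factorial_helper(2, 3 * 60480) = factorial_helper(2, 181440)
= factorial_helper(1, 2 * 181440) = factorial_helper(1, 362880)
n <= 1, return acc = 362880


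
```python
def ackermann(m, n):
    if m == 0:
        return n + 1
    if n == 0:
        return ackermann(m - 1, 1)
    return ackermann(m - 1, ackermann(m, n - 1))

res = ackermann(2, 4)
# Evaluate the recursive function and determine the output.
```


ackermann(2, 4)
= ackermann(1, ackermann(2, 3))
First compute ackermann(2, 3) = 9
= ackermann(1, 9)
= 11
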